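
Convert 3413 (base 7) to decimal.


Positional values (base 7):
  3 × 7^0 = 3 × 1 = 3
  1 × 7^1 = 1 × 7 = 7
  4 × 7^2 = 4 × 49 = 196
  3 × 7^3 = 3 × 343 = 1029
Sum = 3 + 7 + 196 + 1029
= 1235


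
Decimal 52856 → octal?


Divide by 8 repeatedly:
52856 ÷ 8 = 6607 remainder 0
6607 ÷ 8 = 825 remainder 7
825 ÷ 8 = 103 remainder 1
103 ÷ 8 = 12 remainder 7
12 ÷ 8 = 1 remainder 4
1 ÷ 8 = 0 remainder 1
Reading remainders bottom-up:
= 0o147170


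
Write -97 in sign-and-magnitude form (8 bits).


Sign bit: 1 (negative)
Magnitude: 97 = 1100001
= 11100001


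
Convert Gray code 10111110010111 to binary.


Gray code: 10111110010111
MSB stays the same: 1
Each subsequent bit = prev_binary XOR current_gray:
  B[1] = 1 XOR 0 = 1
  B[2] = 1 XOR 1 = 0
  B[3] = 0 XOR 1 = 1
  B[4] = 1 XOR 1 = 0
  B[5] = 0 XOR 1 = 1
  B[6] = 1 XOR 1 = 0
  B[7] = 0 XOR 0 = 0
  B[8] = 0 XOR 0 = 0
  B[9] = 0 XOR 1 = 1
  B[10] = 1 XOR 0 = 1
  B[11] = 1 XOR 1 = 0
  B[12] = 0 XOR 1 = 1
  B[13] = 1 XOR 1 = 0
= 11010100011010 (13594 decimal)


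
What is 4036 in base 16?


Divide by 16 repeatedly:
4036 ÷ 16 = 252 remainder 4 (4)
252 ÷ 16 = 15 remainder 12 (C)
15 ÷ 16 = 0 remainder 15 (F)
Reading remainders bottom-up:
= 0xFC4


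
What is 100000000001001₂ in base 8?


Group into 3-bit groups: 100000000001001
  100 = 4
  000 = 0
  000 = 0
  001 = 1
  001 = 1
= 0o40011


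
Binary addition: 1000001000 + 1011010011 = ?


Align and add column by column (LSB to MSB, carry propagating):
  01000001000
+ 01011010011
  -----------
  col 0: 0 + 1 + 0 (carry in) = 1 → bit 1, carry out 0
  col 1: 0 + 1 + 0 (carry in) = 1 → bit 1, carry out 0
  col 2: 0 + 0 + 0 (carry in) = 0 → bit 0, carry out 0
  col 3: 1 + 0 + 0 (carry in) = 1 → bit 1, carry out 0
  col 4: 0 + 1 + 0 (carry in) = 1 → bit 1, carry out 0
  col 5: 0 + 0 + 0 (carry in) = 0 → bit 0, carry out 0
  col 6: 0 + 1 + 0 (carry in) = 1 → bit 1, carry out 0
  col 7: 0 + 1 + 0 (carry in) = 1 → bit 1, carry out 0
  col 8: 0 + 0 + 0 (carry in) = 0 → bit 0, carry out 0
  col 9: 1 + 1 + 0 (carry in) = 2 → bit 0, carry out 1
  col 10: 0 + 0 + 1 (carry in) = 1 → bit 1, carry out 0
Reading bits MSB→LSB: 10011011011
Strip leading zeros: 10011011011
= 10011011011


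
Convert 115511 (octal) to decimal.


Positional values:
Position 0: 1 × 8^0 = 1
Position 1: 1 × 8^1 = 8
Position 2: 5 × 8^2 = 320
Position 3: 5 × 8^3 = 2560
Position 4: 1 × 8^4 = 4096
Position 5: 1 × 8^5 = 32768
Sum = 1 + 8 + 320 + 2560 + 4096 + 32768
= 39753


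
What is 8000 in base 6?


Divide by 6 repeatedly:
8000 ÷ 6 = 1333 remainder 2
1333 ÷ 6 = 222 remainder 1
222 ÷ 6 = 37 remainder 0
37 ÷ 6 = 6 remainder 1
6 ÷ 6 = 1 remainder 0
1 ÷ 6 = 0 remainder 1
Reading remainders bottom-up:
= 101012


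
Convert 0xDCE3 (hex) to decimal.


Positional values:
Position 0: 3 × 16^0 = 3 × 1 = 3
Position 1: E × 16^1 = 14 × 16 = 224
Position 2: C × 16^2 = 12 × 256 = 3072
Position 3: D × 16^3 = 13 × 4096 = 53248
Sum = 3 + 224 + 3072 + 53248
= 56547


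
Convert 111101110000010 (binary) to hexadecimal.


Group into 4-bit nibbles: 0111101110000010
  0111 = 7
  1011 = B
  1000 = 8
  0010 = 2
= 0x7B82


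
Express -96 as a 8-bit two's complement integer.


Original: 01100000
Step 1 - Invert all bits: 10011111
Step 2 - Add 1: 10011111 + 1
= 10100000 (represents -96)


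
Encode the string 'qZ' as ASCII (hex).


String: 'qZ'  (2 characters)
Per-character ASCII lookup:
  'q': lowercase starts at 97: 'q' = 97 + 16 = 113 → 0x71
  'Z': uppercase starts at 65: 'Z' = 65 + 25 = 90 → 0x5A
= 0x71 0x5A


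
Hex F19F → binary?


Each hex digit → 4 binary bits:
  F = 1111
  1 = 0001
  9 = 1001
  F = 1111
Concatenate: 1111 0001 1001 1111
= 1111000110011111


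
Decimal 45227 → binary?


Divide by 2 repeatedly:
45227 ÷ 2 = 22613 remainder 1
22613 ÷ 2 = 11306 remainder 1
11306 ÷ 2 = 5653 remainder 0
5653 ÷ 2 = 2826 remainder 1
2826 ÷ 2 = 1413 remainder 0
1413 ÷ 2 = 706 remainder 1
706 ÷ 2 = 353 remainder 0
353 ÷ 2 = 176 remainder 1
176 ÷ 2 = 88 remainder 0
88 ÷ 2 = 44 remainder 0
44 ÷ 2 = 22 remainder 0
22 ÷ 2 = 11 remainder 0
11 ÷ 2 = 5 remainder 1
5 ÷ 2 = 2 remainder 1
2 ÷ 2 = 1 remainder 0
1 ÷ 2 = 0 remainder 1
Reading remainders bottom-up:
= 1011000010101011


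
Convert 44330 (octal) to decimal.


Positional values:
Position 0: 0 × 8^0 = 0
Position 1: 3 × 8^1 = 24
Position 2: 3 × 8^2 = 192
Position 3: 4 × 8^3 = 2048
Position 4: 4 × 8^4 = 16384
Sum = 0 + 24 + 192 + 2048 + 16384
= 18648


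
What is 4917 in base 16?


Divide by 16 repeatedly:
4917 ÷ 16 = 307 remainder 5 (5)
307 ÷ 16 = 19 remainder 3 (3)
19 ÷ 16 = 1 remainder 3 (3)
1 ÷ 16 = 0 remainder 1 (1)
Reading remainders bottom-up:
= 0x1335


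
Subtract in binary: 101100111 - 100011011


Align and subtract column by column (LSB to MSB, borrowing when needed):
  101100111
- 100011011
  ---------
  col 0: (1 - 0 borrow-in) - 1 → 1 - 1 = 0, borrow out 0
  col 1: (1 - 0 borrow-in) - 1 → 1 - 1 = 0, borrow out 0
  col 2: (1 - 0 borrow-in) - 0 → 1 - 0 = 1, borrow out 0
  col 3: (0 - 0 borrow-in) - 1 → borrow from next column: (0+2) - 1 = 1, borrow out 1
  col 4: (0 - 1 borrow-in) - 1 → borrow from next column: (-1+2) - 1 = 0, borrow out 1
  col 5: (1 - 1 borrow-in) - 0 → 0 - 0 = 0, borrow out 0
  col 6: (1 - 0 borrow-in) - 0 → 1 - 0 = 1, borrow out 0
  col 7: (0 - 0 borrow-in) - 0 → 0 - 0 = 0, borrow out 0
  col 8: (1 - 0 borrow-in) - 1 → 1 - 1 = 0, borrow out 0
Reading bits MSB→LSB: 001001100
Strip leading zeros: 1001100
= 1001100


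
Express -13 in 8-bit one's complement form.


Original: 00001101
Invert all bits:
  bit 0: 0 → 1
  bit 1: 0 → 1
  bit 2: 0 → 1
  bit 3: 0 → 1
  bit 4: 1 → 0
  bit 5: 1 → 0
  bit 6: 0 → 1
  bit 7: 1 → 0
= 11110010


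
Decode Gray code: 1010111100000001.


Gray code: 1010111100000001
MSB stays the same: 1
Each subsequent bit = prev_binary XOR current_gray:
  B[1] = 1 XOR 0 = 1
  B[2] = 1 XOR 1 = 0
  B[3] = 0 XOR 0 = 0
  B[4] = 0 XOR 1 = 1
  B[5] = 1 XOR 1 = 0
  B[6] = 0 XOR 1 = 1
  B[7] = 1 XOR 1 = 0
  B[8] = 0 XOR 0 = 0
  B[9] = 0 XOR 0 = 0
  B[10] = 0 XOR 0 = 0
  B[11] = 0 XOR 0 = 0
  B[12] = 0 XOR 0 = 0
  B[13] = 0 XOR 0 = 0
  B[14] = 0 XOR 0 = 0
  B[15] = 0 XOR 1 = 1
= 1100101000000001 (51713 decimal)


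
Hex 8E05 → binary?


Each hex digit → 4 binary bits:
  8 = 1000
  E = 1110
  0 = 0000
  5 = 0101
Concatenate: 1000 1110 0000 0101
= 1000111000000101


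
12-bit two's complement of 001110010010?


Original: 001110010010
Step 1 - Invert all bits: 110001101101
Step 2 - Add 1: 110001101101 + 1
= 110001101110 (represents -914)


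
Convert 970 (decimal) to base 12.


Divide by 12 repeatedly:
970 ÷ 12 = 80 remainder 10
80 ÷ 12 = 6 remainder 8
6 ÷ 12 = 0 remainder 6
Reading remainders bottom-up:
= 68A


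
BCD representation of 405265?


Each digit → 4-bit binary:
  4 → 0100
  0 → 0000
  5 → 0101
  2 → 0010
  6 → 0110
  5 → 0101
= 0100 0000 0101 0010 0110 0101


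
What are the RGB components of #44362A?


Hex: #44362A
R = 44₁₆ = 68
G = 36₁₆ = 54
B = 2A₁₆ = 42
= RGB(68, 54, 42)


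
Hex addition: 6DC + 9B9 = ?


Align and add column by column (LSB to MSB, each column mod 16 with carry):
  06DC
+ 09B9
  ----
  col 0: C(12) + 9(9) + 0 (carry in) = 21 → 5(5), carry out 1
  col 1: D(13) + B(11) + 1 (carry in) = 25 → 9(9), carry out 1
  col 2: 6(6) + 9(9) + 1 (carry in) = 16 → 0(0), carry out 1
  col 3: 0(0) + 0(0) + 1 (carry in) = 1 → 1(1), carry out 0
Reading digits MSB→LSB: 1095
Strip leading zeros: 1095
= 0x1095


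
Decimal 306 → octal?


Divide by 8 repeatedly:
306 ÷ 8 = 38 remainder 2
38 ÷ 8 = 4 remainder 6
4 ÷ 8 = 0 remainder 4
Reading remainders bottom-up:
= 0o462


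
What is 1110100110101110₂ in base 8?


Group into 3-bit groups: 001110100110101110
  001 = 1
  110 = 6
  100 = 4
  110 = 6
  101 = 5
  110 = 6
= 0o164656


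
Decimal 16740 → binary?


Divide by 2 repeatedly:
16740 ÷ 2 = 8370 remainder 0
8370 ÷ 2 = 4185 remainder 0
4185 ÷ 2 = 2092 remainder 1
2092 ÷ 2 = 1046 remainder 0
1046 ÷ 2 = 523 remainder 0
523 ÷ 2 = 261 remainder 1
261 ÷ 2 = 130 remainder 1
130 ÷ 2 = 65 remainder 0
65 ÷ 2 = 32 remainder 1
32 ÷ 2 = 16 remainder 0
16 ÷ 2 = 8 remainder 0
8 ÷ 2 = 4 remainder 0
4 ÷ 2 = 2 remainder 0
2 ÷ 2 = 1 remainder 0
1 ÷ 2 = 0 remainder 1
Reading remainders bottom-up:
= 100000101100100


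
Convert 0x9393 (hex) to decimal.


Positional values:
Position 0: 3 × 16^0 = 3 × 1 = 3
Position 1: 9 × 16^1 = 9 × 16 = 144
Position 2: 3 × 16^2 = 3 × 256 = 768
Position 3: 9 × 16^3 = 9 × 4096 = 36864
Sum = 3 + 144 + 768 + 36864
= 37779


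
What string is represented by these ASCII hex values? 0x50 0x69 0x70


Codes (hex): 0x50 0x69 0x70
Per-code ASCII lookup:
  0x50 = 80  (range 65-90: uppercase, 80 - 65 = 15) → 'P'
  0x69 = 105  (range 97-122: lowercase, 105 - 97 = 8) → 'i'
  0x70 = 112  (range 97-122: lowercase, 112 - 97 = 15) → 'p'
= 'Pip'


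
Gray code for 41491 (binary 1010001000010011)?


Binary: 1010001000010011
Gray code: G = B XOR (B >> 1)
B >> 1 = 0101000100001001
1010001000010011 XOR 0101000100001001:
  1 XOR 0 = 1
  0 XOR 1 = 1
  1 XOR 0 = 1
  0 XOR 1 = 1
  0 XOR 0 = 0
  0 XOR 0 = 0
  1 XOR 0 = 1
  0 XOR 1 = 1
  0 XOR 0 = 0
  0 XOR 0 = 0
  0 XOR 0 = 0
  1 XOR 0 = 1
  0 XOR 1 = 1
  0 XOR 0 = 0
  1 XOR 0 = 1
  1 XOR 1 = 0
= 1111001100011010


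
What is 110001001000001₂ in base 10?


Positional values:
Bit 0: 1 × 2^0 = 1
Bit 6: 1 × 2^6 = 64
Bit 9: 1 × 2^9 = 512
Bit 13: 1 × 2^13 = 8192
Bit 14: 1 × 2^14 = 16384
Sum = 1 + 64 + 512 + 8192 + 16384
= 25153


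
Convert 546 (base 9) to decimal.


Positional values (base 9):
  6 × 9^0 = 6 × 1 = 6
  4 × 9^1 = 4 × 9 = 36
  5 × 9^2 = 5 × 81 = 405
Sum = 6 + 36 + 405
= 447


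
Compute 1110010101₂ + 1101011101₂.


Align and add column by column (LSB to MSB, carry propagating):
  01110010101
+ 01101011101
  -----------
  col 0: 1 + 1 + 0 (carry in) = 2 → bit 0, carry out 1
  col 1: 0 + 0 + 1 (carry in) = 1 → bit 1, carry out 0
  col 2: 1 + 1 + 0 (carry in) = 2 → bit 0, carry out 1
  col 3: 0 + 1 + 1 (carry in) = 2 → bit 0, carry out 1
  col 4: 1 + 1 + 1 (carry in) = 3 → bit 1, carry out 1
  col 5: 0 + 0 + 1 (carry in) = 1 → bit 1, carry out 0
  col 6: 0 + 1 + 0 (carry in) = 1 → bit 1, carry out 0
  col 7: 1 + 0 + 0 (carry in) = 1 → bit 1, carry out 0
  col 8: 1 + 1 + 0 (carry in) = 2 → bit 0, carry out 1
  col 9: 1 + 1 + 1 (carry in) = 3 → bit 1, carry out 1
  col 10: 0 + 0 + 1 (carry in) = 1 → bit 1, carry out 0
Reading bits MSB→LSB: 11011110010
Strip leading zeros: 11011110010
= 11011110010


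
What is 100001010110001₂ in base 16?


Group into 4-bit nibbles: 0100001010110001
  0100 = 4
  0010 = 2
  1011 = B
  0001 = 1
= 0x42B1


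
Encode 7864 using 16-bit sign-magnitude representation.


Sign bit: 0 (positive)
Magnitude: 7864 = 001111010111000
= 0001111010111000


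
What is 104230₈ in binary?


Each octal digit → 3 binary bits:
  1 = 001
  0 = 000
  4 = 100
  2 = 010
  3 = 011
  0 = 000
Concatenate: 001 000 100 010 011 000
= 001000100010011000


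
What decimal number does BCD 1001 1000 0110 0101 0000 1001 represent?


Each 4-bit group → digit:
  1001 → 9
  1000 → 8
  0110 → 6
  0101 → 5
  0000 → 0
  1001 → 9
= 986509


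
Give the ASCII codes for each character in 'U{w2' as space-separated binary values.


String: 'U{w2'  (4 characters)
Per-character ASCII lookup:
  'U': uppercase starts at 65: 'U' = 65 + 20 = 85 → 1010101
  '{': special character: '{' = 123 → 1111011
  'w': lowercase starts at 97: 'w' = 97 + 22 = 119 → 1110111
  '2': digits start at 48: '2' = 48 + 2 = 50 → 110010
= 1010101 1111011 1110111 110010


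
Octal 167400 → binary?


Each octal digit → 3 binary bits:
  1 = 001
  6 = 110
  7 = 111
  4 = 100
  0 = 000
  0 = 000
Concatenate: 001 110 111 100 000 000
= 001110111100000000


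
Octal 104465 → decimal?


Positional values:
Position 0: 5 × 8^0 = 5
Position 1: 6 × 8^1 = 48
Position 2: 4 × 8^2 = 256
Position 3: 4 × 8^3 = 2048
Position 4: 0 × 8^4 = 0
Position 5: 1 × 8^5 = 32768
Sum = 5 + 48 + 256 + 2048 + 0 + 32768
= 35125


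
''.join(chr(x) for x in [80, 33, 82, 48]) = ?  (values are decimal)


Codes (decimal): 80 33 82 48
Per-code ASCII lookup:
  80  (range 65-90: uppercase, 80 - 65 = 15) → 'P'
  33  (special character) → '!'
  82  (range 65-90: uppercase, 82 - 65 = 17) → 'R'
  48  (range 48-57: digits, 48 - 48 = 0) → '0'
= 'P!R0'


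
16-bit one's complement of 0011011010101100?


Original: 0011011010101100
Invert all bits:
  bit 0: 0 → 1
  bit 1: 0 → 1
  bit 2: 1 → 0
  bit 3: 1 → 0
  bit 4: 0 → 1
  bit 5: 1 → 0
  bit 6: 1 → 0
  bit 7: 0 → 1
  bit 8: 1 → 0
  bit 9: 0 → 1
  bit 10: 1 → 0
  bit 11: 0 → 1
  bit 12: 1 → 0
  bit 13: 1 → 0
  bit 14: 0 → 1
  bit 15: 0 → 1
= 1100100101010011


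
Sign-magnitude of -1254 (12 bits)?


Sign bit: 1 (negative)
Magnitude: 1254 = 10011100110
= 110011100110


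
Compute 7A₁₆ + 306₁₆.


Align and add column by column (LSB to MSB, each column mod 16 with carry):
  007A
+ 0306
  ----
  col 0: A(10) + 6(6) + 0 (carry in) = 16 → 0(0), carry out 1
  col 1: 7(7) + 0(0) + 1 (carry in) = 8 → 8(8), carry out 0
  col 2: 0(0) + 3(3) + 0 (carry in) = 3 → 3(3), carry out 0
  col 3: 0(0) + 0(0) + 0 (carry in) = 0 → 0(0), carry out 0
Reading digits MSB→LSB: 0380
Strip leading zeros: 380
= 0x380


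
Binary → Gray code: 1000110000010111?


Binary: 1000110000010111
Gray code: G = B XOR (B >> 1)
B >> 1 = 0100011000001011
1000110000010111 XOR 0100011000001011:
  1 XOR 0 = 1
  0 XOR 1 = 1
  0 XOR 0 = 0
  0 XOR 0 = 0
  1 XOR 0 = 1
  1 XOR 1 = 0
  0 XOR 1 = 1
  0 XOR 0 = 0
  0 XOR 0 = 0
  0 XOR 0 = 0
  0 XOR 0 = 0
  1 XOR 0 = 1
  0 XOR 1 = 1
  1 XOR 0 = 1
  1 XOR 1 = 0
  1 XOR 1 = 0
= 1100101000011100


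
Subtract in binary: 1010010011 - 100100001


Align and subtract column by column (LSB to MSB, borrowing when needed):
  1010010011
- 0100100001
  ----------
  col 0: (1 - 0 borrow-in) - 1 → 1 - 1 = 0, borrow out 0
  col 1: (1 - 0 borrow-in) - 0 → 1 - 0 = 1, borrow out 0
  col 2: (0 - 0 borrow-in) - 0 → 0 - 0 = 0, borrow out 0
  col 3: (0 - 0 borrow-in) - 0 → 0 - 0 = 0, borrow out 0
  col 4: (1 - 0 borrow-in) - 0 → 1 - 0 = 1, borrow out 0
  col 5: (0 - 0 borrow-in) - 1 → borrow from next column: (0+2) - 1 = 1, borrow out 1
  col 6: (0 - 1 borrow-in) - 0 → borrow from next column: (-1+2) - 0 = 1, borrow out 1
  col 7: (1 - 1 borrow-in) - 0 → 0 - 0 = 0, borrow out 0
  col 8: (0 - 0 borrow-in) - 1 → borrow from next column: (0+2) - 1 = 1, borrow out 1
  col 9: (1 - 1 borrow-in) - 0 → 0 - 0 = 0, borrow out 0
Reading bits MSB→LSB: 0101110010
Strip leading zeros: 101110010
= 101110010


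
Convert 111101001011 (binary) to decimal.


Positional values:
Bit 0: 1 × 2^0 = 1
Bit 1: 1 × 2^1 = 2
Bit 3: 1 × 2^3 = 8
Bit 6: 1 × 2^6 = 64
Bit 8: 1 × 2^8 = 256
Bit 9: 1 × 2^9 = 512
Bit 10: 1 × 2^10 = 1024
Bit 11: 1 × 2^11 = 2048
Sum = 1 + 2 + 8 + 64 + 256 + 512 + 1024 + 2048
= 3915


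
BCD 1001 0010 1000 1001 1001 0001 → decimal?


Each 4-bit group → digit:
  1001 → 9
  0010 → 2
  1000 → 8
  1001 → 9
  1001 → 9
  0001 → 1
= 928991


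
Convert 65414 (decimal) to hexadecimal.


Divide by 16 repeatedly:
65414 ÷ 16 = 4088 remainder 6 (6)
4088 ÷ 16 = 255 remainder 8 (8)
255 ÷ 16 = 15 remainder 15 (F)
15 ÷ 16 = 0 remainder 15 (F)
Reading remainders bottom-up:
= 0xFF86


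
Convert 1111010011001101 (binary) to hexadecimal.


Group into 4-bit nibbles: 1111010011001101
  1111 = F
  0100 = 4
  1100 = C
  1101 = D
= 0xF4CD


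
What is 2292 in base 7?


Divide by 7 repeatedly:
2292 ÷ 7 = 327 remainder 3
327 ÷ 7 = 46 remainder 5
46 ÷ 7 = 6 remainder 4
6 ÷ 7 = 0 remainder 6
Reading remainders bottom-up:
= 6453


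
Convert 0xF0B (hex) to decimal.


Positional values:
Position 0: B × 16^0 = 11 × 1 = 11
Position 1: 0 × 16^1 = 0 × 16 = 0
Position 2: F × 16^2 = 15 × 256 = 3840
Sum = 11 + 0 + 3840
= 3851


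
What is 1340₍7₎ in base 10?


Positional values (base 7):
  0 × 7^0 = 0 × 1 = 0
  4 × 7^1 = 4 × 7 = 28
  3 × 7^2 = 3 × 49 = 147
  1 × 7^3 = 1 × 343 = 343
Sum = 0 + 28 + 147 + 343
= 518


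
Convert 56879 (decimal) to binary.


Divide by 2 repeatedly:
56879 ÷ 2 = 28439 remainder 1
28439 ÷ 2 = 14219 remainder 1
14219 ÷ 2 = 7109 remainder 1
7109 ÷ 2 = 3554 remainder 1
3554 ÷ 2 = 1777 remainder 0
1777 ÷ 2 = 888 remainder 1
888 ÷ 2 = 444 remainder 0
444 ÷ 2 = 222 remainder 0
222 ÷ 2 = 111 remainder 0
111 ÷ 2 = 55 remainder 1
55 ÷ 2 = 27 remainder 1
27 ÷ 2 = 13 remainder 1
13 ÷ 2 = 6 remainder 1
6 ÷ 2 = 3 remainder 0
3 ÷ 2 = 1 remainder 1
1 ÷ 2 = 0 remainder 1
Reading remainders bottom-up:
= 1101111000101111


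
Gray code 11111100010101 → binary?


Gray code: 11111100010101
MSB stays the same: 1
Each subsequent bit = prev_binary XOR current_gray:
  B[1] = 1 XOR 1 = 0
  B[2] = 0 XOR 1 = 1
  B[3] = 1 XOR 1 = 0
  B[4] = 0 XOR 1 = 1
  B[5] = 1 XOR 1 = 0
  B[6] = 0 XOR 0 = 0
  B[7] = 0 XOR 0 = 0
  B[8] = 0 XOR 0 = 0
  B[9] = 0 XOR 1 = 1
  B[10] = 1 XOR 0 = 1
  B[11] = 1 XOR 1 = 0
  B[12] = 0 XOR 0 = 0
  B[13] = 0 XOR 1 = 1
= 10101000011001 (10777 decimal)


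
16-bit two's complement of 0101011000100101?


Original: 0101011000100101
Step 1 - Invert all bits: 1010100111011010
Step 2 - Add 1: 1010100111011010 + 1
= 1010100111011011 (represents -22053)


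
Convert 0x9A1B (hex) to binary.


Each hex digit → 4 binary bits:
  9 = 1001
  A = 1010
  1 = 0001
  B = 1011
Concatenate: 1001 1010 0001 1011
= 1001101000011011


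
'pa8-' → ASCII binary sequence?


String: 'pa8-'  (4 characters)
Per-character ASCII lookup:
  'p': lowercase starts at 97: 'p' = 97 + 15 = 112 → 1110000
  'a': lowercase starts at 97: 'a' = 97 + 0 = 97 → 1100001
  '8': digits start at 48: '8' = 48 + 8 = 56 → 111000
  '-': special character: '-' = 45 → 101101
= 1110000 1100001 111000 101101


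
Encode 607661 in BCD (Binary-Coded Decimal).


Each digit → 4-bit binary:
  6 → 0110
  0 → 0000
  7 → 0111
  6 → 0110
  6 → 0110
  1 → 0001
= 0110 0000 0111 0110 0110 0001


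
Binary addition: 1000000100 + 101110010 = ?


Align and add column by column (LSB to MSB, carry propagating):
  01000000100
+ 00101110010
  -----------
  col 0: 0 + 0 + 0 (carry in) = 0 → bit 0, carry out 0
  col 1: 0 + 1 + 0 (carry in) = 1 → bit 1, carry out 0
  col 2: 1 + 0 + 0 (carry in) = 1 → bit 1, carry out 0
  col 3: 0 + 0 + 0 (carry in) = 0 → bit 0, carry out 0
  col 4: 0 + 1 + 0 (carry in) = 1 → bit 1, carry out 0
  col 5: 0 + 1 + 0 (carry in) = 1 → bit 1, carry out 0
  col 6: 0 + 1 + 0 (carry in) = 1 → bit 1, carry out 0
  col 7: 0 + 0 + 0 (carry in) = 0 → bit 0, carry out 0
  col 8: 0 + 1 + 0 (carry in) = 1 → bit 1, carry out 0
  col 9: 1 + 0 + 0 (carry in) = 1 → bit 1, carry out 0
  col 10: 0 + 0 + 0 (carry in) = 0 → bit 0, carry out 0
Reading bits MSB→LSB: 01101110110
Strip leading zeros: 1101110110
= 1101110110


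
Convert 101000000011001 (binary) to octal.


Group into 3-bit groups: 101000000011001
  101 = 5
  000 = 0
  000 = 0
  011 = 3
  001 = 1
= 0o50031


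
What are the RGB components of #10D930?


Hex: #10D930
R = 10₁₆ = 16
G = D9₁₆ = 217
B = 30₁₆ = 48
= RGB(16, 217, 48)


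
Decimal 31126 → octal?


Divide by 8 repeatedly:
31126 ÷ 8 = 3890 remainder 6
3890 ÷ 8 = 486 remainder 2
486 ÷ 8 = 60 remainder 6
60 ÷ 8 = 7 remainder 4
7 ÷ 8 = 0 remainder 7
Reading remainders bottom-up:
= 0o74626


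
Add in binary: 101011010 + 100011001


Align and add column by column (LSB to MSB, carry propagating):
  0101011010
+ 0100011001
  ----------
  col 0: 0 + 1 + 0 (carry in) = 1 → bit 1, carry out 0
  col 1: 1 + 0 + 0 (carry in) = 1 → bit 1, carry out 0
  col 2: 0 + 0 + 0 (carry in) = 0 → bit 0, carry out 0
  col 3: 1 + 1 + 0 (carry in) = 2 → bit 0, carry out 1
  col 4: 1 + 1 + 1 (carry in) = 3 → bit 1, carry out 1
  col 5: 0 + 0 + 1 (carry in) = 1 → bit 1, carry out 0
  col 6: 1 + 0 + 0 (carry in) = 1 → bit 1, carry out 0
  col 7: 0 + 0 + 0 (carry in) = 0 → bit 0, carry out 0
  col 8: 1 + 1 + 0 (carry in) = 2 → bit 0, carry out 1
  col 9: 0 + 0 + 1 (carry in) = 1 → bit 1, carry out 0
Reading bits MSB→LSB: 1001110011
Strip leading zeros: 1001110011
= 1001110011


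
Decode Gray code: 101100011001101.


Gray code: 101100011001101
MSB stays the same: 1
Each subsequent bit = prev_binary XOR current_gray:
  B[1] = 1 XOR 0 = 1
  B[2] = 1 XOR 1 = 0
  B[3] = 0 XOR 1 = 1
  B[4] = 1 XOR 0 = 1
  B[5] = 1 XOR 0 = 1
  B[6] = 1 XOR 0 = 1
  B[7] = 1 XOR 1 = 0
  B[8] = 0 XOR 1 = 1
  B[9] = 1 XOR 0 = 1
  B[10] = 1 XOR 0 = 1
  B[11] = 1 XOR 1 = 0
  B[12] = 0 XOR 1 = 1
  B[13] = 1 XOR 0 = 1
  B[14] = 1 XOR 1 = 0
= 110111101110110 (28534 decimal)


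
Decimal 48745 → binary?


Divide by 2 repeatedly:
48745 ÷ 2 = 24372 remainder 1
24372 ÷ 2 = 12186 remainder 0
12186 ÷ 2 = 6093 remainder 0
6093 ÷ 2 = 3046 remainder 1
3046 ÷ 2 = 1523 remainder 0
1523 ÷ 2 = 761 remainder 1
761 ÷ 2 = 380 remainder 1
380 ÷ 2 = 190 remainder 0
190 ÷ 2 = 95 remainder 0
95 ÷ 2 = 47 remainder 1
47 ÷ 2 = 23 remainder 1
23 ÷ 2 = 11 remainder 1
11 ÷ 2 = 5 remainder 1
5 ÷ 2 = 2 remainder 1
2 ÷ 2 = 1 remainder 0
1 ÷ 2 = 0 remainder 1
Reading remainders bottom-up:
= 1011111001101001


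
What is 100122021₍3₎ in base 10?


Positional values (base 3):
  1 × 3^0 = 1 × 1 = 1
  2 × 3^1 = 2 × 3 = 6
  0 × 3^2 = 0 × 9 = 0
  2 × 3^3 = 2 × 27 = 54
  2 × 3^4 = 2 × 81 = 162
  1 × 3^5 = 1 × 243 = 243
  0 × 3^6 = 0 × 729 = 0
  0 × 3^7 = 0 × 2187 = 0
  1 × 3^8 = 1 × 6561 = 6561
Sum = 1 + 6 + 0 + 54 + 162 + 243 + 0 + 0 + 6561
= 7027


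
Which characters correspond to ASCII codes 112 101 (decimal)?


Codes (decimal): 112 101
Per-code ASCII lookup:
  112  (range 97-122: lowercase, 112 - 97 = 15) → 'p'
  101  (range 97-122: lowercase, 101 - 97 = 4) → 'e'
= 'pe'


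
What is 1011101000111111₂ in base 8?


Group into 3-bit groups: 001011101000111111
  001 = 1
  011 = 3
  101 = 5
  000 = 0
  111 = 7
  111 = 7
= 0o135077


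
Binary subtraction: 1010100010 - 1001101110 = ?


Align and subtract column by column (LSB to MSB, borrowing when needed):
  1010100010
- 1001101110
  ----------
  col 0: (0 - 0 borrow-in) - 0 → 0 - 0 = 0, borrow out 0
  col 1: (1 - 0 borrow-in) - 1 → 1 - 1 = 0, borrow out 0
  col 2: (0 - 0 borrow-in) - 1 → borrow from next column: (0+2) - 1 = 1, borrow out 1
  col 3: (0 - 1 borrow-in) - 1 → borrow from next column: (-1+2) - 1 = 0, borrow out 1
  col 4: (0 - 1 borrow-in) - 0 → borrow from next column: (-1+2) - 0 = 1, borrow out 1
  col 5: (1 - 1 borrow-in) - 1 → borrow from next column: (0+2) - 1 = 1, borrow out 1
  col 6: (0 - 1 borrow-in) - 1 → borrow from next column: (-1+2) - 1 = 0, borrow out 1
  col 7: (1 - 1 borrow-in) - 0 → 0 - 0 = 0, borrow out 0
  col 8: (0 - 0 borrow-in) - 0 → 0 - 0 = 0, borrow out 0
  col 9: (1 - 0 borrow-in) - 1 → 1 - 1 = 0, borrow out 0
Reading bits MSB→LSB: 0000110100
Strip leading zeros: 110100
= 110100


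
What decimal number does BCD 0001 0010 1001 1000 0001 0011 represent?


Each 4-bit group → digit:
  0001 → 1
  0010 → 2
  1001 → 9
  1000 → 8
  0001 → 1
  0011 → 3
= 129813


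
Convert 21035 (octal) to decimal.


Positional values:
Position 0: 5 × 8^0 = 5
Position 1: 3 × 8^1 = 24
Position 2: 0 × 8^2 = 0
Position 3: 1 × 8^3 = 512
Position 4: 2 × 8^4 = 8192
Sum = 5 + 24 + 0 + 512 + 8192
= 8733


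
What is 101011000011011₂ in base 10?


Positional values:
Bit 0: 1 × 2^0 = 1
Bit 1: 1 × 2^1 = 2
Bit 3: 1 × 2^3 = 8
Bit 4: 1 × 2^4 = 16
Bit 9: 1 × 2^9 = 512
Bit 10: 1 × 2^10 = 1024
Bit 12: 1 × 2^12 = 4096
Bit 14: 1 × 2^14 = 16384
Sum = 1 + 2 + 8 + 16 + 512 + 1024 + 4096 + 16384
= 22043


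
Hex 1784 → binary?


Each hex digit → 4 binary bits:
  1 = 0001
  7 = 0111
  8 = 1000
  4 = 0100
Concatenate: 0001 0111 1000 0100
= 0001011110000100


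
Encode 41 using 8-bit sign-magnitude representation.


Sign bit: 0 (positive)
Magnitude: 41 = 0101001
= 00101001


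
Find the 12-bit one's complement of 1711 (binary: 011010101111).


Original: 011010101111
Invert all bits:
  bit 0: 0 → 1
  bit 1: 1 → 0
  bit 2: 1 → 0
  bit 3: 0 → 1
  bit 4: 1 → 0
  bit 5: 0 → 1
  bit 6: 1 → 0
  bit 7: 0 → 1
  bit 8: 1 → 0
  bit 9: 1 → 0
  bit 10: 1 → 0
  bit 11: 1 → 0
= 100101010000


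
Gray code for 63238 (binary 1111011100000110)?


Binary: 1111011100000110
Gray code: G = B XOR (B >> 1)
B >> 1 = 0111101110000011
1111011100000110 XOR 0111101110000011:
  1 XOR 0 = 1
  1 XOR 1 = 0
  1 XOR 1 = 0
  1 XOR 1 = 0
  0 XOR 1 = 1
  1 XOR 0 = 1
  1 XOR 1 = 0
  1 XOR 1 = 0
  0 XOR 1 = 1
  0 XOR 0 = 0
  0 XOR 0 = 0
  0 XOR 0 = 0
  0 XOR 0 = 0
  1 XOR 0 = 1
  1 XOR 1 = 0
  0 XOR 1 = 1
= 1000110010000101


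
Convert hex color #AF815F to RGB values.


Hex: #AF815F
R = AF₁₆ = 175
G = 81₁₆ = 129
B = 5F₁₆ = 95
= RGB(175, 129, 95)


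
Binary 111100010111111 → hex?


Group into 4-bit nibbles: 0111100010111111
  0111 = 7
  1000 = 8
  1011 = B
  1111 = F
= 0x78BF


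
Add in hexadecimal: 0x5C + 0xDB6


Align and add column by column (LSB to MSB, each column mod 16 with carry):
  005C
+ 0DB6
  ----
  col 0: C(12) + 6(6) + 0 (carry in) = 18 → 2(2), carry out 1
  col 1: 5(5) + B(11) + 1 (carry in) = 17 → 1(1), carry out 1
  col 2: 0(0) + D(13) + 1 (carry in) = 14 → E(14), carry out 0
  col 3: 0(0) + 0(0) + 0 (carry in) = 0 → 0(0), carry out 0
Reading digits MSB→LSB: 0E12
Strip leading zeros: E12
= 0xE12


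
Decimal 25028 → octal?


Divide by 8 repeatedly:
25028 ÷ 8 = 3128 remainder 4
3128 ÷ 8 = 391 remainder 0
391 ÷ 8 = 48 remainder 7
48 ÷ 8 = 6 remainder 0
6 ÷ 8 = 0 remainder 6
Reading remainders bottom-up:
= 0o60704


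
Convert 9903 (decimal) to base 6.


Divide by 6 repeatedly:
9903 ÷ 6 = 1650 remainder 3
1650 ÷ 6 = 275 remainder 0
275 ÷ 6 = 45 remainder 5
45 ÷ 6 = 7 remainder 3
7 ÷ 6 = 1 remainder 1
1 ÷ 6 = 0 remainder 1
Reading remainders bottom-up:
= 113503


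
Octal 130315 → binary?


Each octal digit → 3 binary bits:
  1 = 001
  3 = 011
  0 = 000
  3 = 011
  1 = 001
  5 = 101
Concatenate: 001 011 000 011 001 101
= 001011000011001101


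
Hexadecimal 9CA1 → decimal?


Positional values:
Position 0: 1 × 16^0 = 1 × 1 = 1
Position 1: A × 16^1 = 10 × 16 = 160
Position 2: C × 16^2 = 12 × 256 = 3072
Position 3: 9 × 16^3 = 9 × 4096 = 36864
Sum = 1 + 160 + 3072 + 36864
= 40097


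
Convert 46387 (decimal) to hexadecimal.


Divide by 16 repeatedly:
46387 ÷ 16 = 2899 remainder 3 (3)
2899 ÷ 16 = 181 remainder 3 (3)
181 ÷ 16 = 11 remainder 5 (5)
11 ÷ 16 = 0 remainder 11 (B)
Reading remainders bottom-up:
= 0xB533


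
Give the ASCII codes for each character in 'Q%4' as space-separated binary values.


String: 'Q%4'  (3 characters)
Per-character ASCII lookup:
  'Q': uppercase starts at 65: 'Q' = 65 + 16 = 81 → 1010001
  '%': special character: '%' = 37 → 100101
  '4': digits start at 48: '4' = 48 + 4 = 52 → 110100
= 1010001 100101 110100


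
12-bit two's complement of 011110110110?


Original: 011110110110
Step 1 - Invert all bits: 100001001001
Step 2 - Add 1: 100001001001 + 1
= 100001001010 (represents -1974)


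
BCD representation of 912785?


Each digit → 4-bit binary:
  9 → 1001
  1 → 0001
  2 → 0010
  7 → 0111
  8 → 1000
  5 → 0101
= 1001 0001 0010 0111 1000 0101


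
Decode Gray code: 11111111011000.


Gray code: 11111111011000
MSB stays the same: 1
Each subsequent bit = prev_binary XOR current_gray:
  B[1] = 1 XOR 1 = 0
  B[2] = 0 XOR 1 = 1
  B[3] = 1 XOR 1 = 0
  B[4] = 0 XOR 1 = 1
  B[5] = 1 XOR 1 = 0
  B[6] = 0 XOR 1 = 1
  B[7] = 1 XOR 1 = 0
  B[8] = 0 XOR 0 = 0
  B[9] = 0 XOR 1 = 1
  B[10] = 1 XOR 1 = 0
  B[11] = 0 XOR 0 = 0
  B[12] = 0 XOR 0 = 0
  B[13] = 0 XOR 0 = 0
= 10101010010000 (10896 decimal)


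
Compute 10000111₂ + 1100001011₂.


Align and add column by column (LSB to MSB, carry propagating):
  00010000111
+ 01100001011
  -----------
  col 0: 1 + 1 + 0 (carry in) = 2 → bit 0, carry out 1
  col 1: 1 + 1 + 1 (carry in) = 3 → bit 1, carry out 1
  col 2: 1 + 0 + 1 (carry in) = 2 → bit 0, carry out 1
  col 3: 0 + 1 + 1 (carry in) = 2 → bit 0, carry out 1
  col 4: 0 + 0 + 1 (carry in) = 1 → bit 1, carry out 0
  col 5: 0 + 0 + 0 (carry in) = 0 → bit 0, carry out 0
  col 6: 0 + 0 + 0 (carry in) = 0 → bit 0, carry out 0
  col 7: 1 + 0 + 0 (carry in) = 1 → bit 1, carry out 0
  col 8: 0 + 1 + 0 (carry in) = 1 → bit 1, carry out 0
  col 9: 0 + 1 + 0 (carry in) = 1 → bit 1, carry out 0
  col 10: 0 + 0 + 0 (carry in) = 0 → bit 0, carry out 0
Reading bits MSB→LSB: 01110010010
Strip leading zeros: 1110010010
= 1110010010


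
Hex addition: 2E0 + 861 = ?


Align and add column by column (LSB to MSB, each column mod 16 with carry):
  02E0
+ 0861
  ----
  col 0: 0(0) + 1(1) + 0 (carry in) = 1 → 1(1), carry out 0
  col 1: E(14) + 6(6) + 0 (carry in) = 20 → 4(4), carry out 1
  col 2: 2(2) + 8(8) + 1 (carry in) = 11 → B(11), carry out 0
  col 3: 0(0) + 0(0) + 0 (carry in) = 0 → 0(0), carry out 0
Reading digits MSB→LSB: 0B41
Strip leading zeros: B41
= 0xB41


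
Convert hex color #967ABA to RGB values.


Hex: #967ABA
R = 96₁₆ = 150
G = 7A₁₆ = 122
B = BA₁₆ = 186
= RGB(150, 122, 186)


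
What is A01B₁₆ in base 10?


Positional values:
Position 0: B × 16^0 = 11 × 1 = 11
Position 1: 1 × 16^1 = 1 × 16 = 16
Position 2: 0 × 16^2 = 0 × 256 = 0
Position 3: A × 16^3 = 10 × 4096 = 40960
Sum = 11 + 16 + 0 + 40960
= 40987


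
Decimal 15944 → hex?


Divide by 16 repeatedly:
15944 ÷ 16 = 996 remainder 8 (8)
996 ÷ 16 = 62 remainder 4 (4)
62 ÷ 16 = 3 remainder 14 (E)
3 ÷ 16 = 0 remainder 3 (3)
Reading remainders bottom-up:
= 0x3E48


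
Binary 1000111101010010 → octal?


Group into 3-bit groups: 001000111101010010
  001 = 1
  000 = 0
  111 = 7
  101 = 5
  010 = 2
  010 = 2
= 0o107522


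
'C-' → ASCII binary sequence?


String: 'C-'  (2 characters)
Per-character ASCII lookup:
  'C': uppercase starts at 65: 'C' = 65 + 2 = 67 → 1000011
  '-': special character: '-' = 45 → 101101
= 1000011 101101


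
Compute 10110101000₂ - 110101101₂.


Align and subtract column by column (LSB to MSB, borrowing when needed):
  10110101000
- 00110101101
  -----------
  col 0: (0 - 0 borrow-in) - 1 → borrow from next column: (0+2) - 1 = 1, borrow out 1
  col 1: (0 - 1 borrow-in) - 0 → borrow from next column: (-1+2) - 0 = 1, borrow out 1
  col 2: (0 - 1 borrow-in) - 1 → borrow from next column: (-1+2) - 1 = 0, borrow out 1
  col 3: (1 - 1 borrow-in) - 1 → borrow from next column: (0+2) - 1 = 1, borrow out 1
  col 4: (0 - 1 borrow-in) - 0 → borrow from next column: (-1+2) - 0 = 1, borrow out 1
  col 5: (1 - 1 borrow-in) - 1 → borrow from next column: (0+2) - 1 = 1, borrow out 1
  col 6: (0 - 1 borrow-in) - 0 → borrow from next column: (-1+2) - 0 = 1, borrow out 1
  col 7: (1 - 1 borrow-in) - 1 → borrow from next column: (0+2) - 1 = 1, borrow out 1
  col 8: (1 - 1 borrow-in) - 1 → borrow from next column: (0+2) - 1 = 1, borrow out 1
  col 9: (0 - 1 borrow-in) - 0 → borrow from next column: (-1+2) - 0 = 1, borrow out 1
  col 10: (1 - 1 borrow-in) - 0 → 0 - 0 = 0, borrow out 0
Reading bits MSB→LSB: 01111111011
Strip leading zeros: 1111111011
= 1111111011


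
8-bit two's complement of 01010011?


Original: 01010011
Step 1 - Invert all bits: 10101100
Step 2 - Add 1: 10101100 + 1
= 10101101 (represents -83)


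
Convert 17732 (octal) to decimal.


Positional values:
Position 0: 2 × 8^0 = 2
Position 1: 3 × 8^1 = 24
Position 2: 7 × 8^2 = 448
Position 3: 7 × 8^3 = 3584
Position 4: 1 × 8^4 = 4096
Sum = 2 + 24 + 448 + 3584 + 4096
= 8154


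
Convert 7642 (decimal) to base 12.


Divide by 12 repeatedly:
7642 ÷ 12 = 636 remainder 10
636 ÷ 12 = 53 remainder 0
53 ÷ 12 = 4 remainder 5
4 ÷ 12 = 0 remainder 4
Reading remainders bottom-up:
= 450A


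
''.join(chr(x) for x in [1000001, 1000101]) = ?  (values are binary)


Codes (binary): 1000001 1000101
Per-code ASCII lookup:
  1000001 = 65  (range 65-90: uppercase, 65 - 65 = 0) → 'A'
  1000101 = 69  (range 65-90: uppercase, 69 - 65 = 4) → 'E'
= 'AE'


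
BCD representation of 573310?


Each digit → 4-bit binary:
  5 → 0101
  7 → 0111
  3 → 0011
  3 → 0011
  1 → 0001
  0 → 0000
= 0101 0111 0011 0011 0001 0000


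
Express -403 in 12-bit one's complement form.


Original: 000110010011
Invert all bits:
  bit 0: 0 → 1
  bit 1: 0 → 1
  bit 2: 0 → 1
  bit 3: 1 → 0
  bit 4: 1 → 0
  bit 5: 0 → 1
  bit 6: 0 → 1
  bit 7: 1 → 0
  bit 8: 0 → 1
  bit 9: 0 → 1
  bit 10: 1 → 0
  bit 11: 1 → 0
= 111001101100


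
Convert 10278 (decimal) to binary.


Divide by 2 repeatedly:
10278 ÷ 2 = 5139 remainder 0
5139 ÷ 2 = 2569 remainder 1
2569 ÷ 2 = 1284 remainder 1
1284 ÷ 2 = 642 remainder 0
642 ÷ 2 = 321 remainder 0
321 ÷ 2 = 160 remainder 1
160 ÷ 2 = 80 remainder 0
80 ÷ 2 = 40 remainder 0
40 ÷ 2 = 20 remainder 0
20 ÷ 2 = 10 remainder 0
10 ÷ 2 = 5 remainder 0
5 ÷ 2 = 2 remainder 1
2 ÷ 2 = 1 remainder 0
1 ÷ 2 = 0 remainder 1
Reading remainders bottom-up:
= 10100000100110


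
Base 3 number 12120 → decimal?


Positional values (base 3):
  0 × 3^0 = 0 × 1 = 0
  2 × 3^1 = 2 × 3 = 6
  1 × 3^2 = 1 × 9 = 9
  2 × 3^3 = 2 × 27 = 54
  1 × 3^4 = 1 × 81 = 81
Sum = 0 + 6 + 9 + 54 + 81
= 150


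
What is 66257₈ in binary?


Each octal digit → 3 binary bits:
  6 = 110
  6 = 110
  2 = 010
  5 = 101
  7 = 111
Concatenate: 110 110 010 101 111
= 110110010101111


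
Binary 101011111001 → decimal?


Positional values:
Bit 0: 1 × 2^0 = 1
Bit 3: 1 × 2^3 = 8
Bit 4: 1 × 2^4 = 16
Bit 5: 1 × 2^5 = 32
Bit 6: 1 × 2^6 = 64
Bit 7: 1 × 2^7 = 128
Bit 9: 1 × 2^9 = 512
Bit 11: 1 × 2^11 = 2048
Sum = 1 + 8 + 16 + 32 + 64 + 128 + 512 + 2048
= 2809


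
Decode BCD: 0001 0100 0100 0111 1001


Each 4-bit group → digit:
  0001 → 1
  0100 → 4
  0100 → 4
  0111 → 7
  1001 → 9
= 14479


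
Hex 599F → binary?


Each hex digit → 4 binary bits:
  5 = 0101
  9 = 1001
  9 = 1001
  F = 1111
Concatenate: 0101 1001 1001 1111
= 0101100110011111


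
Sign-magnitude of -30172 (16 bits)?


Sign bit: 1 (negative)
Magnitude: 30172 = 111010111011100
= 1111010111011100


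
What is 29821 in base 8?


Divide by 8 repeatedly:
29821 ÷ 8 = 3727 remainder 5
3727 ÷ 8 = 465 remainder 7
465 ÷ 8 = 58 remainder 1
58 ÷ 8 = 7 remainder 2
7 ÷ 8 = 0 remainder 7
Reading remainders bottom-up:
= 0o72175


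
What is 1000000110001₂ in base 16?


Group into 4-bit nibbles: 0001000000110001
  0001 = 1
  0000 = 0
  0011 = 3
  0001 = 1
= 0x1031


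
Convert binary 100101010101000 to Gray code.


Binary: 100101010101000
Gray code: G = B XOR (B >> 1)
B >> 1 = 010010101010100
100101010101000 XOR 010010101010100:
  1 XOR 0 = 1
  0 XOR 1 = 1
  0 XOR 0 = 0
  1 XOR 0 = 1
  0 XOR 1 = 1
  1 XOR 0 = 1
  0 XOR 1 = 1
  1 XOR 0 = 1
  0 XOR 1 = 1
  1 XOR 0 = 1
  0 XOR 1 = 1
  1 XOR 0 = 1
  0 XOR 1 = 1
  0 XOR 0 = 0
  0 XOR 0 = 0
= 110111111111100


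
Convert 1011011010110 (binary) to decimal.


Positional values:
Bit 1: 1 × 2^1 = 2
Bit 2: 1 × 2^2 = 4
Bit 4: 1 × 2^4 = 16
Bit 6: 1 × 2^6 = 64
Bit 7: 1 × 2^7 = 128
Bit 9: 1 × 2^9 = 512
Bit 10: 1 × 2^10 = 1024
Bit 12: 1 × 2^12 = 4096
Sum = 2 + 4 + 16 + 64 + 128 + 512 + 1024 + 4096
= 5846


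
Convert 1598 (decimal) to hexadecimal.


Divide by 16 repeatedly:
1598 ÷ 16 = 99 remainder 14 (E)
99 ÷ 16 = 6 remainder 3 (3)
6 ÷ 16 = 0 remainder 6 (6)
Reading remainders bottom-up:
= 0x63E


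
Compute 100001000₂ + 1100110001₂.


Align and add column by column (LSB to MSB, carry propagating):
  00100001000
+ 01100110001
  -----------
  col 0: 0 + 1 + 0 (carry in) = 1 → bit 1, carry out 0
  col 1: 0 + 0 + 0 (carry in) = 0 → bit 0, carry out 0
  col 2: 0 + 0 + 0 (carry in) = 0 → bit 0, carry out 0
  col 3: 1 + 0 + 0 (carry in) = 1 → bit 1, carry out 0
  col 4: 0 + 1 + 0 (carry in) = 1 → bit 1, carry out 0
  col 5: 0 + 1 + 0 (carry in) = 1 → bit 1, carry out 0
  col 6: 0 + 0 + 0 (carry in) = 0 → bit 0, carry out 0
  col 7: 0 + 0 + 0 (carry in) = 0 → bit 0, carry out 0
  col 8: 1 + 1 + 0 (carry in) = 2 → bit 0, carry out 1
  col 9: 0 + 1 + 1 (carry in) = 2 → bit 0, carry out 1
  col 10: 0 + 0 + 1 (carry in) = 1 → bit 1, carry out 0
Reading bits MSB→LSB: 10000111001
Strip leading zeros: 10000111001
= 10000111001


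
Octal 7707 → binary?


Each octal digit → 3 binary bits:
  7 = 111
  7 = 111
  0 = 000
  7 = 111
Concatenate: 111 111 000 111
= 111111000111


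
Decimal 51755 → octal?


Divide by 8 repeatedly:
51755 ÷ 8 = 6469 remainder 3
6469 ÷ 8 = 808 remainder 5
808 ÷ 8 = 101 remainder 0
101 ÷ 8 = 12 remainder 5
12 ÷ 8 = 1 remainder 4
1 ÷ 8 = 0 remainder 1
Reading remainders bottom-up:
= 0o145053


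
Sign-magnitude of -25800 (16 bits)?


Sign bit: 1 (negative)
Magnitude: 25800 = 110010011001000
= 1110010011001000


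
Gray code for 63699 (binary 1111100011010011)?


Binary: 1111100011010011
Gray code: G = B XOR (B >> 1)
B >> 1 = 0111110001101001
1111100011010011 XOR 0111110001101001:
  1 XOR 0 = 1
  1 XOR 1 = 0
  1 XOR 1 = 0
  1 XOR 1 = 0
  1 XOR 1 = 0
  0 XOR 1 = 1
  0 XOR 0 = 0
  0 XOR 0 = 0
  1 XOR 0 = 1
  1 XOR 1 = 0
  0 XOR 1 = 1
  1 XOR 0 = 1
  0 XOR 1 = 1
  0 XOR 0 = 0
  1 XOR 0 = 1
  1 XOR 1 = 0
= 1000010010111010


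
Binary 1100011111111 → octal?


Group into 3-bit groups: 001100011111111
  001 = 1
  100 = 4
  011 = 3
  111 = 7
  111 = 7
= 0o14377


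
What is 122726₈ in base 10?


Positional values:
Position 0: 6 × 8^0 = 6
Position 1: 2 × 8^1 = 16
Position 2: 7 × 8^2 = 448
Position 3: 2 × 8^3 = 1024
Position 4: 2 × 8^4 = 8192
Position 5: 1 × 8^5 = 32768
Sum = 6 + 16 + 448 + 1024 + 8192 + 32768
= 42454


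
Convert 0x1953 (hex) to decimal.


Positional values:
Position 0: 3 × 16^0 = 3 × 1 = 3
Position 1: 5 × 16^1 = 5 × 16 = 80
Position 2: 9 × 16^2 = 9 × 256 = 2304
Position 3: 1 × 16^3 = 1 × 4096 = 4096
Sum = 3 + 80 + 2304 + 4096
= 6483


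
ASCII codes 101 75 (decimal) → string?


Codes (decimal): 101 75
Per-code ASCII lookup:
  101  (range 97-122: lowercase, 101 - 97 = 4) → 'e'
  75  (range 65-90: uppercase, 75 - 65 = 10) → 'K'
= 'eK'


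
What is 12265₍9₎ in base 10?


Positional values (base 9):
  5 × 9^0 = 5 × 1 = 5
  6 × 9^1 = 6 × 9 = 54
  2 × 9^2 = 2 × 81 = 162
  2 × 9^3 = 2 × 729 = 1458
  1 × 9^4 = 1 × 6561 = 6561
Sum = 5 + 54 + 162 + 1458 + 6561
= 8240


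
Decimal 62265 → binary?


Divide by 2 repeatedly:
62265 ÷ 2 = 31132 remainder 1
31132 ÷ 2 = 15566 remainder 0
15566 ÷ 2 = 7783 remainder 0
7783 ÷ 2 = 3891 remainder 1
3891 ÷ 2 = 1945 remainder 1
1945 ÷ 2 = 972 remainder 1
972 ÷ 2 = 486 remainder 0
486 ÷ 2 = 243 remainder 0
243 ÷ 2 = 121 remainder 1
121 ÷ 2 = 60 remainder 1
60 ÷ 2 = 30 remainder 0
30 ÷ 2 = 15 remainder 0
15 ÷ 2 = 7 remainder 1
7 ÷ 2 = 3 remainder 1
3 ÷ 2 = 1 remainder 1
1 ÷ 2 = 0 remainder 1
Reading remainders bottom-up:
= 1111001100111001


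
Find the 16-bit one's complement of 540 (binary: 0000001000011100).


Original: 0000001000011100
Invert all bits:
  bit 0: 0 → 1
  bit 1: 0 → 1
  bit 2: 0 → 1
  bit 3: 0 → 1
  bit 4: 0 → 1
  bit 5: 0 → 1
  bit 6: 1 → 0
  bit 7: 0 → 1
  bit 8: 0 → 1
  bit 9: 0 → 1
  bit 10: 0 → 1
  bit 11: 1 → 0
  bit 12: 1 → 0
  bit 13: 1 → 0
  bit 14: 0 → 1
  bit 15: 0 → 1
= 1111110111100011
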